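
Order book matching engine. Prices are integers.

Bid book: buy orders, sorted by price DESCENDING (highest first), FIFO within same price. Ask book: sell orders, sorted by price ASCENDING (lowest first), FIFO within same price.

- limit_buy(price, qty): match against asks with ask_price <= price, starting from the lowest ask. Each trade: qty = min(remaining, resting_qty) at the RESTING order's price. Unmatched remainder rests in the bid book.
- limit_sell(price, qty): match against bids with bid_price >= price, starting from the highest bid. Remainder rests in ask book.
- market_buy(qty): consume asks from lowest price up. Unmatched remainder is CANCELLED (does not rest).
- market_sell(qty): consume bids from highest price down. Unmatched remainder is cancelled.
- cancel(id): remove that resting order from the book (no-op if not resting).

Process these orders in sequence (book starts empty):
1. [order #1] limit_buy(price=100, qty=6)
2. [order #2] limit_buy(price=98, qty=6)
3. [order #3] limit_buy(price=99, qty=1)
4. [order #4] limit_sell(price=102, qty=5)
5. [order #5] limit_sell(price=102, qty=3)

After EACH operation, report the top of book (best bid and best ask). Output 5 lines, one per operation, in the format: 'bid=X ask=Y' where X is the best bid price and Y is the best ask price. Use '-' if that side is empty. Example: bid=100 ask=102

After op 1 [order #1] limit_buy(price=100, qty=6): fills=none; bids=[#1:6@100] asks=[-]
After op 2 [order #2] limit_buy(price=98, qty=6): fills=none; bids=[#1:6@100 #2:6@98] asks=[-]
After op 3 [order #3] limit_buy(price=99, qty=1): fills=none; bids=[#1:6@100 #3:1@99 #2:6@98] asks=[-]
After op 4 [order #4] limit_sell(price=102, qty=5): fills=none; bids=[#1:6@100 #3:1@99 #2:6@98] asks=[#4:5@102]
After op 5 [order #5] limit_sell(price=102, qty=3): fills=none; bids=[#1:6@100 #3:1@99 #2:6@98] asks=[#4:5@102 #5:3@102]

Answer: bid=100 ask=-
bid=100 ask=-
bid=100 ask=-
bid=100 ask=102
bid=100 ask=102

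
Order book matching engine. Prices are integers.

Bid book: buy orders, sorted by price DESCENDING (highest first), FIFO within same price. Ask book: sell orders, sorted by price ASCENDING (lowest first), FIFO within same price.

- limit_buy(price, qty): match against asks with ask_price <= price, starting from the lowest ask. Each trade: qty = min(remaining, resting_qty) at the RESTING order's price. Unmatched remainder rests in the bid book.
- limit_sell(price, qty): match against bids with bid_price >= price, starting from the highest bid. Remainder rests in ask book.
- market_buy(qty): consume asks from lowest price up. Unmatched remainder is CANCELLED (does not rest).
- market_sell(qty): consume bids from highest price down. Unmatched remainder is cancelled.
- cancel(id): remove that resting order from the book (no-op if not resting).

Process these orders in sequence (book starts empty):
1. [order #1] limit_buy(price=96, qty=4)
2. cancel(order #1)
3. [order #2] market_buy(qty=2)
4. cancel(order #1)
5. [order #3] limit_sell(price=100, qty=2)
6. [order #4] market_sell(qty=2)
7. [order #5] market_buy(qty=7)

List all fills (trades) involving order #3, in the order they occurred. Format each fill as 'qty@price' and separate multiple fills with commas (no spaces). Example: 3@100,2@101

After op 1 [order #1] limit_buy(price=96, qty=4): fills=none; bids=[#1:4@96] asks=[-]
After op 2 cancel(order #1): fills=none; bids=[-] asks=[-]
After op 3 [order #2] market_buy(qty=2): fills=none; bids=[-] asks=[-]
After op 4 cancel(order #1): fills=none; bids=[-] asks=[-]
After op 5 [order #3] limit_sell(price=100, qty=2): fills=none; bids=[-] asks=[#3:2@100]
After op 6 [order #4] market_sell(qty=2): fills=none; bids=[-] asks=[#3:2@100]
After op 7 [order #5] market_buy(qty=7): fills=#5x#3:2@100; bids=[-] asks=[-]

Answer: 2@100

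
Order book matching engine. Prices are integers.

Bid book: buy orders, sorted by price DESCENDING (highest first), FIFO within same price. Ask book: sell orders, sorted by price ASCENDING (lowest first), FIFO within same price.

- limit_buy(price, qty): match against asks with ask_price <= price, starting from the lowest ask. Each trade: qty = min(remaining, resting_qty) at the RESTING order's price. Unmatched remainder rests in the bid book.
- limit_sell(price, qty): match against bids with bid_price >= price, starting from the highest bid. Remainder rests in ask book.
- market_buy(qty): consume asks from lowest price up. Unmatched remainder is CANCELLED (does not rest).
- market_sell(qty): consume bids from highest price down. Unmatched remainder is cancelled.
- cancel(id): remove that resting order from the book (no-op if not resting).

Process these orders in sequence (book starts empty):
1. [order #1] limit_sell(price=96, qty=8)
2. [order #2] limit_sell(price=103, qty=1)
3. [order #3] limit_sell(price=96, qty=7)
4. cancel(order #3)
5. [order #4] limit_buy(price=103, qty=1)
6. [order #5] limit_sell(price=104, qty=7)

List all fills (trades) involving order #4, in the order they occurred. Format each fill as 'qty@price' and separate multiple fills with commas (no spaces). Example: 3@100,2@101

After op 1 [order #1] limit_sell(price=96, qty=8): fills=none; bids=[-] asks=[#1:8@96]
After op 2 [order #2] limit_sell(price=103, qty=1): fills=none; bids=[-] asks=[#1:8@96 #2:1@103]
After op 3 [order #3] limit_sell(price=96, qty=7): fills=none; bids=[-] asks=[#1:8@96 #3:7@96 #2:1@103]
After op 4 cancel(order #3): fills=none; bids=[-] asks=[#1:8@96 #2:1@103]
After op 5 [order #4] limit_buy(price=103, qty=1): fills=#4x#1:1@96; bids=[-] asks=[#1:7@96 #2:1@103]
After op 6 [order #5] limit_sell(price=104, qty=7): fills=none; bids=[-] asks=[#1:7@96 #2:1@103 #5:7@104]

Answer: 1@96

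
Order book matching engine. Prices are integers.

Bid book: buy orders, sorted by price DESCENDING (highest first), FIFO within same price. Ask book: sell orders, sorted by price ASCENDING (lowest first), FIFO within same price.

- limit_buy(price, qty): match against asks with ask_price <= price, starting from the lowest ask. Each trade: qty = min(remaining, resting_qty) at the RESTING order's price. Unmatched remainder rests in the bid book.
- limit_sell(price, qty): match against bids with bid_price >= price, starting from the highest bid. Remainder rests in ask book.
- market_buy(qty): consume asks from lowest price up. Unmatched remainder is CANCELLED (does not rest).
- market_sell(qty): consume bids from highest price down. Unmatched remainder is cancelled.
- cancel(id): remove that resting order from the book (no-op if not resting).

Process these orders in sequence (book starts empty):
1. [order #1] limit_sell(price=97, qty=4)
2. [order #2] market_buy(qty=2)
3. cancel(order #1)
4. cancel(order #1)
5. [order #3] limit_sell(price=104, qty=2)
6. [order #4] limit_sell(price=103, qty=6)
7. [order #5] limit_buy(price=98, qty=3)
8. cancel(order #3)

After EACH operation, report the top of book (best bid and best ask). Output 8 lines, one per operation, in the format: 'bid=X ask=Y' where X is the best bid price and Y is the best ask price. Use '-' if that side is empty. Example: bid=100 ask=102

Answer: bid=- ask=97
bid=- ask=97
bid=- ask=-
bid=- ask=-
bid=- ask=104
bid=- ask=103
bid=98 ask=103
bid=98 ask=103

Derivation:
After op 1 [order #1] limit_sell(price=97, qty=4): fills=none; bids=[-] asks=[#1:4@97]
After op 2 [order #2] market_buy(qty=2): fills=#2x#1:2@97; bids=[-] asks=[#1:2@97]
After op 3 cancel(order #1): fills=none; bids=[-] asks=[-]
After op 4 cancel(order #1): fills=none; bids=[-] asks=[-]
After op 5 [order #3] limit_sell(price=104, qty=2): fills=none; bids=[-] asks=[#3:2@104]
After op 6 [order #4] limit_sell(price=103, qty=6): fills=none; bids=[-] asks=[#4:6@103 #3:2@104]
After op 7 [order #5] limit_buy(price=98, qty=3): fills=none; bids=[#5:3@98] asks=[#4:6@103 #3:2@104]
After op 8 cancel(order #3): fills=none; bids=[#5:3@98] asks=[#4:6@103]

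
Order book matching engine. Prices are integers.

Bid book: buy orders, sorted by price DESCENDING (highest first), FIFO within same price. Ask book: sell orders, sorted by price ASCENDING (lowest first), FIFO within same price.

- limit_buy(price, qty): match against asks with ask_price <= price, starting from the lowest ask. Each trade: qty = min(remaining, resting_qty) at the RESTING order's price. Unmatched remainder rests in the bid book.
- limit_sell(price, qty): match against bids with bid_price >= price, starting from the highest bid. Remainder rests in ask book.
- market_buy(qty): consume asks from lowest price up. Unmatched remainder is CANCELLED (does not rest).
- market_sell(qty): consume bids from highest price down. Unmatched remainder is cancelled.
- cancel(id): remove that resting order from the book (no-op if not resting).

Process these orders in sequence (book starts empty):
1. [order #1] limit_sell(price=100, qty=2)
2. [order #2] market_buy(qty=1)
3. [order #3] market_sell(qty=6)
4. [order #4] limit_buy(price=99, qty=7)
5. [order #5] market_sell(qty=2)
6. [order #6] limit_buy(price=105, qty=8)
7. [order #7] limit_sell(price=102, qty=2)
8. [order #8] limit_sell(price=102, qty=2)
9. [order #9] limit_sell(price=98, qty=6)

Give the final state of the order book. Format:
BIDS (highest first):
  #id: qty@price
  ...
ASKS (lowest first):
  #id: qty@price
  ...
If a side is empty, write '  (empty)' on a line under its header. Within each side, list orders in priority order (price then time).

Answer: BIDS (highest first):
  #4: 2@99
ASKS (lowest first):
  (empty)

Derivation:
After op 1 [order #1] limit_sell(price=100, qty=2): fills=none; bids=[-] asks=[#1:2@100]
After op 2 [order #2] market_buy(qty=1): fills=#2x#1:1@100; bids=[-] asks=[#1:1@100]
After op 3 [order #3] market_sell(qty=6): fills=none; bids=[-] asks=[#1:1@100]
After op 4 [order #4] limit_buy(price=99, qty=7): fills=none; bids=[#4:7@99] asks=[#1:1@100]
After op 5 [order #5] market_sell(qty=2): fills=#4x#5:2@99; bids=[#4:5@99] asks=[#1:1@100]
After op 6 [order #6] limit_buy(price=105, qty=8): fills=#6x#1:1@100; bids=[#6:7@105 #4:5@99] asks=[-]
After op 7 [order #7] limit_sell(price=102, qty=2): fills=#6x#7:2@105; bids=[#6:5@105 #4:5@99] asks=[-]
After op 8 [order #8] limit_sell(price=102, qty=2): fills=#6x#8:2@105; bids=[#6:3@105 #4:5@99] asks=[-]
After op 9 [order #9] limit_sell(price=98, qty=6): fills=#6x#9:3@105 #4x#9:3@99; bids=[#4:2@99] asks=[-]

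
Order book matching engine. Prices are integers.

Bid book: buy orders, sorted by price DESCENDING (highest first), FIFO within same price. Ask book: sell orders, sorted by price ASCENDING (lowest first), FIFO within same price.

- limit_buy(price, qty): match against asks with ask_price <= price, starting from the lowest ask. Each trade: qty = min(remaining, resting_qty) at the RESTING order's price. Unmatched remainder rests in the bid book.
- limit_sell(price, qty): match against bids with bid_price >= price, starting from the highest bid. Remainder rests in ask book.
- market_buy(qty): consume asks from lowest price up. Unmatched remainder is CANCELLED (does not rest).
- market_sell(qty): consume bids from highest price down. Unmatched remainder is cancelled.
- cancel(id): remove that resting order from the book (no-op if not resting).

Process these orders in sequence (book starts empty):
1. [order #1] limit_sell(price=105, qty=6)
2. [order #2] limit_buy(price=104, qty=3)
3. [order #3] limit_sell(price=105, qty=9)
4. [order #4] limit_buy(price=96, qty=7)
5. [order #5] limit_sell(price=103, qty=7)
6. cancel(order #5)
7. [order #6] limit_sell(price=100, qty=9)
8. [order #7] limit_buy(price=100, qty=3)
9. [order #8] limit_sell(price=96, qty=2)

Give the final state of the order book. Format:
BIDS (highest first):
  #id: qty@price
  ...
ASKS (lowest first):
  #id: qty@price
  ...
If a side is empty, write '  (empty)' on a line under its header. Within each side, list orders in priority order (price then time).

Answer: BIDS (highest first):
  #4: 5@96
ASKS (lowest first):
  #6: 6@100
  #1: 6@105
  #3: 9@105

Derivation:
After op 1 [order #1] limit_sell(price=105, qty=6): fills=none; bids=[-] asks=[#1:6@105]
After op 2 [order #2] limit_buy(price=104, qty=3): fills=none; bids=[#2:3@104] asks=[#1:6@105]
After op 3 [order #3] limit_sell(price=105, qty=9): fills=none; bids=[#2:3@104] asks=[#1:6@105 #3:9@105]
After op 4 [order #4] limit_buy(price=96, qty=7): fills=none; bids=[#2:3@104 #4:7@96] asks=[#1:6@105 #3:9@105]
After op 5 [order #5] limit_sell(price=103, qty=7): fills=#2x#5:3@104; bids=[#4:7@96] asks=[#5:4@103 #1:6@105 #3:9@105]
After op 6 cancel(order #5): fills=none; bids=[#4:7@96] asks=[#1:6@105 #3:9@105]
After op 7 [order #6] limit_sell(price=100, qty=9): fills=none; bids=[#4:7@96] asks=[#6:9@100 #1:6@105 #3:9@105]
After op 8 [order #7] limit_buy(price=100, qty=3): fills=#7x#6:3@100; bids=[#4:7@96] asks=[#6:6@100 #1:6@105 #3:9@105]
After op 9 [order #8] limit_sell(price=96, qty=2): fills=#4x#8:2@96; bids=[#4:5@96] asks=[#6:6@100 #1:6@105 #3:9@105]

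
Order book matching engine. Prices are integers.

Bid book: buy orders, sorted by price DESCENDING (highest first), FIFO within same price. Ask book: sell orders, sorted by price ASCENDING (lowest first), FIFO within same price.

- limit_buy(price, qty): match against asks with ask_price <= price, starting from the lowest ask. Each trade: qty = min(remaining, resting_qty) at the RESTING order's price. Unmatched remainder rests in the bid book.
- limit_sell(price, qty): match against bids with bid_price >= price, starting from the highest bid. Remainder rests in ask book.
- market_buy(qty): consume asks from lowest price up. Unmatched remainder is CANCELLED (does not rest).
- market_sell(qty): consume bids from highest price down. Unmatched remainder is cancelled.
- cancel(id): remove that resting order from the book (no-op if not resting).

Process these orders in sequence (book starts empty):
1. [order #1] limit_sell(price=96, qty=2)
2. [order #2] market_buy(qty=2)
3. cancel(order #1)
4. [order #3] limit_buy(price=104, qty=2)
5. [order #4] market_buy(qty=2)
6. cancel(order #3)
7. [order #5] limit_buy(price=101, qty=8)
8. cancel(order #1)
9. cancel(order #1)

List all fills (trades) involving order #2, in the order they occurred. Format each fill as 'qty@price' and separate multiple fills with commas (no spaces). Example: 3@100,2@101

After op 1 [order #1] limit_sell(price=96, qty=2): fills=none; bids=[-] asks=[#1:2@96]
After op 2 [order #2] market_buy(qty=2): fills=#2x#1:2@96; bids=[-] asks=[-]
After op 3 cancel(order #1): fills=none; bids=[-] asks=[-]
After op 4 [order #3] limit_buy(price=104, qty=2): fills=none; bids=[#3:2@104] asks=[-]
After op 5 [order #4] market_buy(qty=2): fills=none; bids=[#3:2@104] asks=[-]
After op 6 cancel(order #3): fills=none; bids=[-] asks=[-]
After op 7 [order #5] limit_buy(price=101, qty=8): fills=none; bids=[#5:8@101] asks=[-]
After op 8 cancel(order #1): fills=none; bids=[#5:8@101] asks=[-]
After op 9 cancel(order #1): fills=none; bids=[#5:8@101] asks=[-]

Answer: 2@96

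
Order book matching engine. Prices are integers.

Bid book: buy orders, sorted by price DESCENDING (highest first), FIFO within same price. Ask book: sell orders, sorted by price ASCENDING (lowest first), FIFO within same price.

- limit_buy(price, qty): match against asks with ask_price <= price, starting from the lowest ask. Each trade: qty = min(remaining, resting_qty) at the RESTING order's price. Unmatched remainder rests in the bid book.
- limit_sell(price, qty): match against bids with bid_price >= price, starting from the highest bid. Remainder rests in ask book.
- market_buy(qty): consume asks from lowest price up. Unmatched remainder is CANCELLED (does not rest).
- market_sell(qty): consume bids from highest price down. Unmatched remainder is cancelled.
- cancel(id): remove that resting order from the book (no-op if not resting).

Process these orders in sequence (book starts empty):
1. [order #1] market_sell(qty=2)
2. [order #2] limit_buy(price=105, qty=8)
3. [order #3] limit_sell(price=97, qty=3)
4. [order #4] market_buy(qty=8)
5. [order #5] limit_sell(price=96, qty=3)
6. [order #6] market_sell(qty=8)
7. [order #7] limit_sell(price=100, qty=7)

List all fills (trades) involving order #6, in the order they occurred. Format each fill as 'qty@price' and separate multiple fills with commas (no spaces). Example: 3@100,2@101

After op 1 [order #1] market_sell(qty=2): fills=none; bids=[-] asks=[-]
After op 2 [order #2] limit_buy(price=105, qty=8): fills=none; bids=[#2:8@105] asks=[-]
After op 3 [order #3] limit_sell(price=97, qty=3): fills=#2x#3:3@105; bids=[#2:5@105] asks=[-]
After op 4 [order #4] market_buy(qty=8): fills=none; bids=[#2:5@105] asks=[-]
After op 5 [order #5] limit_sell(price=96, qty=3): fills=#2x#5:3@105; bids=[#2:2@105] asks=[-]
After op 6 [order #6] market_sell(qty=8): fills=#2x#6:2@105; bids=[-] asks=[-]
After op 7 [order #7] limit_sell(price=100, qty=7): fills=none; bids=[-] asks=[#7:7@100]

Answer: 2@105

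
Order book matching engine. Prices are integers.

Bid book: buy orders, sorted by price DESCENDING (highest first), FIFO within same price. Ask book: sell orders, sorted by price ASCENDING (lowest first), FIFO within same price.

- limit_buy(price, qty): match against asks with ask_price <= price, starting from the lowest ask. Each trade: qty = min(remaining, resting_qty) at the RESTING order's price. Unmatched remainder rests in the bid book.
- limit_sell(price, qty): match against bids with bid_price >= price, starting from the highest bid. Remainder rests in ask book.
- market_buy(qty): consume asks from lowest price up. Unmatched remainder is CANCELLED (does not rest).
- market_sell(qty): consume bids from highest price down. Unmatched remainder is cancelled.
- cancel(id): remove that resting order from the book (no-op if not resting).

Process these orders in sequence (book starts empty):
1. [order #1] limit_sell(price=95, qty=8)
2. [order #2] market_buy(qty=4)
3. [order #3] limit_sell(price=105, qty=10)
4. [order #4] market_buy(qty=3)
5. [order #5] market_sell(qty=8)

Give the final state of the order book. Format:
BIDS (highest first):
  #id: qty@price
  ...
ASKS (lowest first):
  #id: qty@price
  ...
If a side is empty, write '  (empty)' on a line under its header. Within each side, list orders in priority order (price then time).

Answer: BIDS (highest first):
  (empty)
ASKS (lowest first):
  #1: 1@95
  #3: 10@105

Derivation:
After op 1 [order #1] limit_sell(price=95, qty=8): fills=none; bids=[-] asks=[#1:8@95]
After op 2 [order #2] market_buy(qty=4): fills=#2x#1:4@95; bids=[-] asks=[#1:4@95]
After op 3 [order #3] limit_sell(price=105, qty=10): fills=none; bids=[-] asks=[#1:4@95 #3:10@105]
After op 4 [order #4] market_buy(qty=3): fills=#4x#1:3@95; bids=[-] asks=[#1:1@95 #3:10@105]
After op 5 [order #5] market_sell(qty=8): fills=none; bids=[-] asks=[#1:1@95 #3:10@105]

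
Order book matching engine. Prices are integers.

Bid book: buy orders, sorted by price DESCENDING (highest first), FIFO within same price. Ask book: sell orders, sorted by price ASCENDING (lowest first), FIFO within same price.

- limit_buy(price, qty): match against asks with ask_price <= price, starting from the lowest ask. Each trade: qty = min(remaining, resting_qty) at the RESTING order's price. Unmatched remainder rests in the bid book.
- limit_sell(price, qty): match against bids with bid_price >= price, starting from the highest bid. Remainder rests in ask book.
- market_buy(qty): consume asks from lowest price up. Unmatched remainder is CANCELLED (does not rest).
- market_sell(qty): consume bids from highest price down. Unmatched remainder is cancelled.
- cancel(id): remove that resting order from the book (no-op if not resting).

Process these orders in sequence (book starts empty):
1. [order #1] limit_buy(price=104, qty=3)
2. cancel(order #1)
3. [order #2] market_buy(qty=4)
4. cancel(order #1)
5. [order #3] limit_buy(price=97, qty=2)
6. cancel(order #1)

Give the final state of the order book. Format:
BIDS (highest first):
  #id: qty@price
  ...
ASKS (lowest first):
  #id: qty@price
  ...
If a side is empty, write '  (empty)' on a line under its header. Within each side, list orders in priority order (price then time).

After op 1 [order #1] limit_buy(price=104, qty=3): fills=none; bids=[#1:3@104] asks=[-]
After op 2 cancel(order #1): fills=none; bids=[-] asks=[-]
After op 3 [order #2] market_buy(qty=4): fills=none; bids=[-] asks=[-]
After op 4 cancel(order #1): fills=none; bids=[-] asks=[-]
After op 5 [order #3] limit_buy(price=97, qty=2): fills=none; bids=[#3:2@97] asks=[-]
After op 6 cancel(order #1): fills=none; bids=[#3:2@97] asks=[-]

Answer: BIDS (highest first):
  #3: 2@97
ASKS (lowest first):
  (empty)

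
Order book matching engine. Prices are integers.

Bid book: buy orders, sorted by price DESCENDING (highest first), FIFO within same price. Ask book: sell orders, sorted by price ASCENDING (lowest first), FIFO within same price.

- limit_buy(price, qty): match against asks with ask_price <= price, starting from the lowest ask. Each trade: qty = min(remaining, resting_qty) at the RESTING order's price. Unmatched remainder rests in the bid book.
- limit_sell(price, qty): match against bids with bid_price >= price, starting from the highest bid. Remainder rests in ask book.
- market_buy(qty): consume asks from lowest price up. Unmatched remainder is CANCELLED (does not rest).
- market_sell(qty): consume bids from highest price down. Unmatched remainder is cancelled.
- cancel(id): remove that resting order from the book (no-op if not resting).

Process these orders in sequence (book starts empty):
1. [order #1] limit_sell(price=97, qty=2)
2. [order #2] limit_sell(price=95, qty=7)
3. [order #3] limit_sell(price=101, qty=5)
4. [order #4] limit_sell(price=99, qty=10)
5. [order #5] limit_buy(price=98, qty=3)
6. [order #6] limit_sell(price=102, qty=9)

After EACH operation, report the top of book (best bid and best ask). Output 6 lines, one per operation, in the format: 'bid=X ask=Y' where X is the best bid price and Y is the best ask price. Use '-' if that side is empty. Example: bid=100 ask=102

After op 1 [order #1] limit_sell(price=97, qty=2): fills=none; bids=[-] asks=[#1:2@97]
After op 2 [order #2] limit_sell(price=95, qty=7): fills=none; bids=[-] asks=[#2:7@95 #1:2@97]
After op 3 [order #3] limit_sell(price=101, qty=5): fills=none; bids=[-] asks=[#2:7@95 #1:2@97 #3:5@101]
After op 4 [order #4] limit_sell(price=99, qty=10): fills=none; bids=[-] asks=[#2:7@95 #1:2@97 #4:10@99 #3:5@101]
After op 5 [order #5] limit_buy(price=98, qty=3): fills=#5x#2:3@95; bids=[-] asks=[#2:4@95 #1:2@97 #4:10@99 #3:5@101]
After op 6 [order #6] limit_sell(price=102, qty=9): fills=none; bids=[-] asks=[#2:4@95 #1:2@97 #4:10@99 #3:5@101 #6:9@102]

Answer: bid=- ask=97
bid=- ask=95
bid=- ask=95
bid=- ask=95
bid=- ask=95
bid=- ask=95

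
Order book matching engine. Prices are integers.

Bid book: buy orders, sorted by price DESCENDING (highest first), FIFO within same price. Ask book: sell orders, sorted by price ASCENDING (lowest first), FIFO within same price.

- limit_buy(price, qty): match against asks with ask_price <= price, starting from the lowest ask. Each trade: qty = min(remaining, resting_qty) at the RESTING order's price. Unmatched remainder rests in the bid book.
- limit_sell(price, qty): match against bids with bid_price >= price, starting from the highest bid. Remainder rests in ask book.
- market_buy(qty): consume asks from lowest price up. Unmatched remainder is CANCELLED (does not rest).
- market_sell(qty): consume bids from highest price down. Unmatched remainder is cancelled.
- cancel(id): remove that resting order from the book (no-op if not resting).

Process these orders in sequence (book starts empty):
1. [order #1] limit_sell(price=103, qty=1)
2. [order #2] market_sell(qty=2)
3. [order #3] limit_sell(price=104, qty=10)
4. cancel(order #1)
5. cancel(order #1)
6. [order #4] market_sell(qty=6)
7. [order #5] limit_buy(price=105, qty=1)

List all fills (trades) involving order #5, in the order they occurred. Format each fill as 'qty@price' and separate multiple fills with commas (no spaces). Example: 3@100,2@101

Answer: 1@104

Derivation:
After op 1 [order #1] limit_sell(price=103, qty=1): fills=none; bids=[-] asks=[#1:1@103]
After op 2 [order #2] market_sell(qty=2): fills=none; bids=[-] asks=[#1:1@103]
After op 3 [order #3] limit_sell(price=104, qty=10): fills=none; bids=[-] asks=[#1:1@103 #3:10@104]
After op 4 cancel(order #1): fills=none; bids=[-] asks=[#3:10@104]
After op 5 cancel(order #1): fills=none; bids=[-] asks=[#3:10@104]
After op 6 [order #4] market_sell(qty=6): fills=none; bids=[-] asks=[#3:10@104]
After op 7 [order #5] limit_buy(price=105, qty=1): fills=#5x#3:1@104; bids=[-] asks=[#3:9@104]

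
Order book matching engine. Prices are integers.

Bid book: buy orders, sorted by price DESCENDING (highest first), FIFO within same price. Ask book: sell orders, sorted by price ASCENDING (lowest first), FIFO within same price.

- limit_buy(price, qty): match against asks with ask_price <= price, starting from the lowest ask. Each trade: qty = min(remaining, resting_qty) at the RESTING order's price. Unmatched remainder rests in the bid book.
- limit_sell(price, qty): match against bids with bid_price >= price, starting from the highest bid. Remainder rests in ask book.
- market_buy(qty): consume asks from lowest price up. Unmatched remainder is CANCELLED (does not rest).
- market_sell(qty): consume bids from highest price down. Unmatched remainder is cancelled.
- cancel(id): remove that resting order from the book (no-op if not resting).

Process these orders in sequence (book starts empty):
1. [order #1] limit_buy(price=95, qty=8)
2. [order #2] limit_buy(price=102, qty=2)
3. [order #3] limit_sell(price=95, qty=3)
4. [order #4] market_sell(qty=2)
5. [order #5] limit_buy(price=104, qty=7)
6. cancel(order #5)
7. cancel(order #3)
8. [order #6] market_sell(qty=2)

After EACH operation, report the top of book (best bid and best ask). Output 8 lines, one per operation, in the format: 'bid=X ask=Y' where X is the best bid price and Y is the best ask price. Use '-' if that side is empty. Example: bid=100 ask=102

Answer: bid=95 ask=-
bid=102 ask=-
bid=95 ask=-
bid=95 ask=-
bid=104 ask=-
bid=95 ask=-
bid=95 ask=-
bid=95 ask=-

Derivation:
After op 1 [order #1] limit_buy(price=95, qty=8): fills=none; bids=[#1:8@95] asks=[-]
After op 2 [order #2] limit_buy(price=102, qty=2): fills=none; bids=[#2:2@102 #1:8@95] asks=[-]
After op 3 [order #3] limit_sell(price=95, qty=3): fills=#2x#3:2@102 #1x#3:1@95; bids=[#1:7@95] asks=[-]
After op 4 [order #4] market_sell(qty=2): fills=#1x#4:2@95; bids=[#1:5@95] asks=[-]
After op 5 [order #5] limit_buy(price=104, qty=7): fills=none; bids=[#5:7@104 #1:5@95] asks=[-]
After op 6 cancel(order #5): fills=none; bids=[#1:5@95] asks=[-]
After op 7 cancel(order #3): fills=none; bids=[#1:5@95] asks=[-]
After op 8 [order #6] market_sell(qty=2): fills=#1x#6:2@95; bids=[#1:3@95] asks=[-]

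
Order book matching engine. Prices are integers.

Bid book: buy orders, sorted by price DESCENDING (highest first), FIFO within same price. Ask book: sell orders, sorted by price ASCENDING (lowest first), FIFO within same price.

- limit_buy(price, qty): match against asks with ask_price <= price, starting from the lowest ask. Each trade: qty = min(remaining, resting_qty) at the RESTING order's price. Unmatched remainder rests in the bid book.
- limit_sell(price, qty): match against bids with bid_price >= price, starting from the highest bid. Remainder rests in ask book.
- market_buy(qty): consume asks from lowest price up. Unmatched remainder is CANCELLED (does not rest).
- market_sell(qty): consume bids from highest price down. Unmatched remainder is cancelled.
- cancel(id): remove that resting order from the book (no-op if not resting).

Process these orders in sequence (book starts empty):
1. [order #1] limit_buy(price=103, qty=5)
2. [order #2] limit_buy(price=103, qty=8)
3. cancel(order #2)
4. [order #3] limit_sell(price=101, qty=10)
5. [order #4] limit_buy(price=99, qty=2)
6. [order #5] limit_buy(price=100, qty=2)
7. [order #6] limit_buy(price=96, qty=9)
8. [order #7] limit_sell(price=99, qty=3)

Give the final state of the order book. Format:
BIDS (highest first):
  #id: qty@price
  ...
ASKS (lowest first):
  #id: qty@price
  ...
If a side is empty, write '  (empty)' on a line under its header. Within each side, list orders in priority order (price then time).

Answer: BIDS (highest first):
  #4: 1@99
  #6: 9@96
ASKS (lowest first):
  #3: 5@101

Derivation:
After op 1 [order #1] limit_buy(price=103, qty=5): fills=none; bids=[#1:5@103] asks=[-]
After op 2 [order #2] limit_buy(price=103, qty=8): fills=none; bids=[#1:5@103 #2:8@103] asks=[-]
After op 3 cancel(order #2): fills=none; bids=[#1:5@103] asks=[-]
After op 4 [order #3] limit_sell(price=101, qty=10): fills=#1x#3:5@103; bids=[-] asks=[#3:5@101]
After op 5 [order #4] limit_buy(price=99, qty=2): fills=none; bids=[#4:2@99] asks=[#3:5@101]
After op 6 [order #5] limit_buy(price=100, qty=2): fills=none; bids=[#5:2@100 #4:2@99] asks=[#3:5@101]
After op 7 [order #6] limit_buy(price=96, qty=9): fills=none; bids=[#5:2@100 #4:2@99 #6:9@96] asks=[#3:5@101]
After op 8 [order #7] limit_sell(price=99, qty=3): fills=#5x#7:2@100 #4x#7:1@99; bids=[#4:1@99 #6:9@96] asks=[#3:5@101]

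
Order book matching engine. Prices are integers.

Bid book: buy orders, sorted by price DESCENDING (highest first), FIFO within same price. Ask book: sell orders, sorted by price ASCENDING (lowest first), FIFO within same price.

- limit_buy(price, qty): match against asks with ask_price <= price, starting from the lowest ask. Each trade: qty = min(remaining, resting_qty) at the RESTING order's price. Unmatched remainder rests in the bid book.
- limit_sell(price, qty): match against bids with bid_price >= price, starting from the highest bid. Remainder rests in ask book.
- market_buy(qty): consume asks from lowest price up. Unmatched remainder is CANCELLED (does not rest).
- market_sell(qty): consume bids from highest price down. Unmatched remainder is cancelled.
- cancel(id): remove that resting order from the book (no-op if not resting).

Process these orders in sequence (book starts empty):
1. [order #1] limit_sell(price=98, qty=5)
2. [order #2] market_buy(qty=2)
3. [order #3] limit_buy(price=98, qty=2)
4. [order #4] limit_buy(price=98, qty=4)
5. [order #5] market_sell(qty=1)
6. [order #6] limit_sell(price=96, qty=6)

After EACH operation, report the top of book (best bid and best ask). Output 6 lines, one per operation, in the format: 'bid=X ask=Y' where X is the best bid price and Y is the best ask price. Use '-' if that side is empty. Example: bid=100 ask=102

After op 1 [order #1] limit_sell(price=98, qty=5): fills=none; bids=[-] asks=[#1:5@98]
After op 2 [order #2] market_buy(qty=2): fills=#2x#1:2@98; bids=[-] asks=[#1:3@98]
After op 3 [order #3] limit_buy(price=98, qty=2): fills=#3x#1:2@98; bids=[-] asks=[#1:1@98]
After op 4 [order #4] limit_buy(price=98, qty=4): fills=#4x#1:1@98; bids=[#4:3@98] asks=[-]
After op 5 [order #5] market_sell(qty=1): fills=#4x#5:1@98; bids=[#4:2@98] asks=[-]
After op 6 [order #6] limit_sell(price=96, qty=6): fills=#4x#6:2@98; bids=[-] asks=[#6:4@96]

Answer: bid=- ask=98
bid=- ask=98
bid=- ask=98
bid=98 ask=-
bid=98 ask=-
bid=- ask=96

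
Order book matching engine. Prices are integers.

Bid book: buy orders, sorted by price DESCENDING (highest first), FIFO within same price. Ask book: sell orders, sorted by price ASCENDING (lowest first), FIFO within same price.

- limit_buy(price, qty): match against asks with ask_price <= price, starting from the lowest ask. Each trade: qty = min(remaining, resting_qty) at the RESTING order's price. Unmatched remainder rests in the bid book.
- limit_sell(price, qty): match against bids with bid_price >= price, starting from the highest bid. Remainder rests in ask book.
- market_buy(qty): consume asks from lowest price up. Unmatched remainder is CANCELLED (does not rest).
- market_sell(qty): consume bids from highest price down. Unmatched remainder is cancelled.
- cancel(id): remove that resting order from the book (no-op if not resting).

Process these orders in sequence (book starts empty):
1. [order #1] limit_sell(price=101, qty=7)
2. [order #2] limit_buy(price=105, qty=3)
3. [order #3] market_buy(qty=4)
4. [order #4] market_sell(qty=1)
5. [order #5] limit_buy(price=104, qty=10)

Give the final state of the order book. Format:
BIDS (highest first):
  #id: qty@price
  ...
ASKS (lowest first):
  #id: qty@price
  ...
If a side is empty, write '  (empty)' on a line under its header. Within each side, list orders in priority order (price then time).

Answer: BIDS (highest first):
  #5: 10@104
ASKS (lowest first):
  (empty)

Derivation:
After op 1 [order #1] limit_sell(price=101, qty=7): fills=none; bids=[-] asks=[#1:7@101]
After op 2 [order #2] limit_buy(price=105, qty=3): fills=#2x#1:3@101; bids=[-] asks=[#1:4@101]
After op 3 [order #3] market_buy(qty=4): fills=#3x#1:4@101; bids=[-] asks=[-]
After op 4 [order #4] market_sell(qty=1): fills=none; bids=[-] asks=[-]
After op 5 [order #5] limit_buy(price=104, qty=10): fills=none; bids=[#5:10@104] asks=[-]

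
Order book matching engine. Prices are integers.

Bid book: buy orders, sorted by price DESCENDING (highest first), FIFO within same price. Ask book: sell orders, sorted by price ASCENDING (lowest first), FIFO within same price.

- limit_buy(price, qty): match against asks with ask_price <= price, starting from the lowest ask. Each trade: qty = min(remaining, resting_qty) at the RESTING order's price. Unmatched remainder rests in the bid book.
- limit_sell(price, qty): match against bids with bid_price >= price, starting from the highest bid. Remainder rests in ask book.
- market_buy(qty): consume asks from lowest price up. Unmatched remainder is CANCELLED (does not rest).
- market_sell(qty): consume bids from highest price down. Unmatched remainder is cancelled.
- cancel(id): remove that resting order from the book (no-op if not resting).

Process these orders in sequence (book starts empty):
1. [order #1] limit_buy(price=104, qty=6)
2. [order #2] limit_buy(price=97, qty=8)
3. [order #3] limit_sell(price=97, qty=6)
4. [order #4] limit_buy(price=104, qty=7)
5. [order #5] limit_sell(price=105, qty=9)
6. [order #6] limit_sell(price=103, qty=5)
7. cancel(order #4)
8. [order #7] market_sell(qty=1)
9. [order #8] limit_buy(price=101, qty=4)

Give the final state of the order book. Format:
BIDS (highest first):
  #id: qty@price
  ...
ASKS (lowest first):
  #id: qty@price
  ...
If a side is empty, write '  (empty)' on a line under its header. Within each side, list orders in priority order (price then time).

After op 1 [order #1] limit_buy(price=104, qty=6): fills=none; bids=[#1:6@104] asks=[-]
After op 2 [order #2] limit_buy(price=97, qty=8): fills=none; bids=[#1:6@104 #2:8@97] asks=[-]
After op 3 [order #3] limit_sell(price=97, qty=6): fills=#1x#3:6@104; bids=[#2:8@97] asks=[-]
After op 4 [order #4] limit_buy(price=104, qty=7): fills=none; bids=[#4:7@104 #2:8@97] asks=[-]
After op 5 [order #5] limit_sell(price=105, qty=9): fills=none; bids=[#4:7@104 #2:8@97] asks=[#5:9@105]
After op 6 [order #6] limit_sell(price=103, qty=5): fills=#4x#6:5@104; bids=[#4:2@104 #2:8@97] asks=[#5:9@105]
After op 7 cancel(order #4): fills=none; bids=[#2:8@97] asks=[#5:9@105]
After op 8 [order #7] market_sell(qty=1): fills=#2x#7:1@97; bids=[#2:7@97] asks=[#5:9@105]
After op 9 [order #8] limit_buy(price=101, qty=4): fills=none; bids=[#8:4@101 #2:7@97] asks=[#5:9@105]

Answer: BIDS (highest first):
  #8: 4@101
  #2: 7@97
ASKS (lowest first):
  #5: 9@105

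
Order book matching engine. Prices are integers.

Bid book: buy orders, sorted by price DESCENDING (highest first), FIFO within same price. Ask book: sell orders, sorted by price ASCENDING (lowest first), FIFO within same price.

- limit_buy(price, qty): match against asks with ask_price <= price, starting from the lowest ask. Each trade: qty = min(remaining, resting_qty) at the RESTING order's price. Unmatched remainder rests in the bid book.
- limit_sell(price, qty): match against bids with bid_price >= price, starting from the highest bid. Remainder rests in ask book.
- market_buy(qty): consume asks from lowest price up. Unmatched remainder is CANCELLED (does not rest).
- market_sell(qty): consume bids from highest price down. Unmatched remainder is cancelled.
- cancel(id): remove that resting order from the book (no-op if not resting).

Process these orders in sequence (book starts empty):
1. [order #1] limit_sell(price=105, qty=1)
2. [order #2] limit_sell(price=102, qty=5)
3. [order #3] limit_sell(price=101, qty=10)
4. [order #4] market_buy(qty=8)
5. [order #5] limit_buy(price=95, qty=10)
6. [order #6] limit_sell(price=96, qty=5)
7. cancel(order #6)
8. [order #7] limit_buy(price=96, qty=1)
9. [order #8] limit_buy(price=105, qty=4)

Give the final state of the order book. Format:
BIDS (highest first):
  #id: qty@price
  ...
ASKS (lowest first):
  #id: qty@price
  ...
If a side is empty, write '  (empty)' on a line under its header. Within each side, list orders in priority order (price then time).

After op 1 [order #1] limit_sell(price=105, qty=1): fills=none; bids=[-] asks=[#1:1@105]
After op 2 [order #2] limit_sell(price=102, qty=5): fills=none; bids=[-] asks=[#2:5@102 #1:1@105]
After op 3 [order #3] limit_sell(price=101, qty=10): fills=none; bids=[-] asks=[#3:10@101 #2:5@102 #1:1@105]
After op 4 [order #4] market_buy(qty=8): fills=#4x#3:8@101; bids=[-] asks=[#3:2@101 #2:5@102 #1:1@105]
After op 5 [order #5] limit_buy(price=95, qty=10): fills=none; bids=[#5:10@95] asks=[#3:2@101 #2:5@102 #1:1@105]
After op 6 [order #6] limit_sell(price=96, qty=5): fills=none; bids=[#5:10@95] asks=[#6:5@96 #3:2@101 #2:5@102 #1:1@105]
After op 7 cancel(order #6): fills=none; bids=[#5:10@95] asks=[#3:2@101 #2:5@102 #1:1@105]
After op 8 [order #7] limit_buy(price=96, qty=1): fills=none; bids=[#7:1@96 #5:10@95] asks=[#3:2@101 #2:5@102 #1:1@105]
After op 9 [order #8] limit_buy(price=105, qty=4): fills=#8x#3:2@101 #8x#2:2@102; bids=[#7:1@96 #5:10@95] asks=[#2:3@102 #1:1@105]

Answer: BIDS (highest first):
  #7: 1@96
  #5: 10@95
ASKS (lowest first):
  #2: 3@102
  #1: 1@105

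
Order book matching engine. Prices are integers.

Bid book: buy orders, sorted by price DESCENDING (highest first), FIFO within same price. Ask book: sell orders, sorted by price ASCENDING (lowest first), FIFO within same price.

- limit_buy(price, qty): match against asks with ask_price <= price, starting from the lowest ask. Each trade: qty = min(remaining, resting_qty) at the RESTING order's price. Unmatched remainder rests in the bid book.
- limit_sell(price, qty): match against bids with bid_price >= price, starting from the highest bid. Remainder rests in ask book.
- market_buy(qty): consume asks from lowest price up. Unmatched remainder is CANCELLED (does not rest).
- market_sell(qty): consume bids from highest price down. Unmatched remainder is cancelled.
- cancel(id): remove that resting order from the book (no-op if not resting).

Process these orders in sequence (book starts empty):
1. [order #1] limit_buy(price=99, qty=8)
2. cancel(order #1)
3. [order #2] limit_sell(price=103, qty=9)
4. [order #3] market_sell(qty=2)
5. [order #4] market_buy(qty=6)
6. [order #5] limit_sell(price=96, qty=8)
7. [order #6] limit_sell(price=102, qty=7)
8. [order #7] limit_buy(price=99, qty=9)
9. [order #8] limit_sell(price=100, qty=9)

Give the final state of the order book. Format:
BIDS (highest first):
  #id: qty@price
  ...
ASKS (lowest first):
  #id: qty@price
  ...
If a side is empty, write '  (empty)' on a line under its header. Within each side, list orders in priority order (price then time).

Answer: BIDS (highest first):
  #7: 1@99
ASKS (lowest first):
  #8: 9@100
  #6: 7@102
  #2: 3@103

Derivation:
After op 1 [order #1] limit_buy(price=99, qty=8): fills=none; bids=[#1:8@99] asks=[-]
After op 2 cancel(order #1): fills=none; bids=[-] asks=[-]
After op 3 [order #2] limit_sell(price=103, qty=9): fills=none; bids=[-] asks=[#2:9@103]
After op 4 [order #3] market_sell(qty=2): fills=none; bids=[-] asks=[#2:9@103]
After op 5 [order #4] market_buy(qty=6): fills=#4x#2:6@103; bids=[-] asks=[#2:3@103]
After op 6 [order #5] limit_sell(price=96, qty=8): fills=none; bids=[-] asks=[#5:8@96 #2:3@103]
After op 7 [order #6] limit_sell(price=102, qty=7): fills=none; bids=[-] asks=[#5:8@96 #6:7@102 #2:3@103]
After op 8 [order #7] limit_buy(price=99, qty=9): fills=#7x#5:8@96; bids=[#7:1@99] asks=[#6:7@102 #2:3@103]
After op 9 [order #8] limit_sell(price=100, qty=9): fills=none; bids=[#7:1@99] asks=[#8:9@100 #6:7@102 #2:3@103]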